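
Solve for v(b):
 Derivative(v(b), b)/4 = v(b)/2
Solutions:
 v(b) = C1*exp(2*b)


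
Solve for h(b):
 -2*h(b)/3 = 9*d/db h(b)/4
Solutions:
 h(b) = C1*exp(-8*b/27)


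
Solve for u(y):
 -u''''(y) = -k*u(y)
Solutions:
 u(y) = C1*exp(-k^(1/4)*y) + C2*exp(k^(1/4)*y) + C3*exp(-I*k^(1/4)*y) + C4*exp(I*k^(1/4)*y)


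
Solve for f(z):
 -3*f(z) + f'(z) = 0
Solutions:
 f(z) = C1*exp(3*z)


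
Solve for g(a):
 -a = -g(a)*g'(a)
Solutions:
 g(a) = -sqrt(C1 + a^2)
 g(a) = sqrt(C1 + a^2)


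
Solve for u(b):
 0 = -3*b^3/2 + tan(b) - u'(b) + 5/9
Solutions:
 u(b) = C1 - 3*b^4/8 + 5*b/9 - log(cos(b))


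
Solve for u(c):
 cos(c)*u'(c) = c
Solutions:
 u(c) = C1 + Integral(c/cos(c), c)


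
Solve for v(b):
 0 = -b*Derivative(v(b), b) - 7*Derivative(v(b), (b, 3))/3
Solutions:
 v(b) = C1 + Integral(C2*airyai(-3^(1/3)*7^(2/3)*b/7) + C3*airybi(-3^(1/3)*7^(2/3)*b/7), b)


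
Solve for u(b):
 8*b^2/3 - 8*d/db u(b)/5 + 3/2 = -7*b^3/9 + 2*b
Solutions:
 u(b) = C1 + 35*b^4/288 + 5*b^3/9 - 5*b^2/8 + 15*b/16


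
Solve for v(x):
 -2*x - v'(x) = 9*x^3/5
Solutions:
 v(x) = C1 - 9*x^4/20 - x^2


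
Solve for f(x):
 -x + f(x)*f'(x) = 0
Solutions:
 f(x) = -sqrt(C1 + x^2)
 f(x) = sqrt(C1 + x^2)


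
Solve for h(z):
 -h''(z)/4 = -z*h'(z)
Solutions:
 h(z) = C1 + C2*erfi(sqrt(2)*z)


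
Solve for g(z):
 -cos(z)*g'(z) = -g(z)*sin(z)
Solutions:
 g(z) = C1/cos(z)


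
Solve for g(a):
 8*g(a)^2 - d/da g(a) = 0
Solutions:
 g(a) = -1/(C1 + 8*a)


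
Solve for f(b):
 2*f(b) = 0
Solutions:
 f(b) = 0


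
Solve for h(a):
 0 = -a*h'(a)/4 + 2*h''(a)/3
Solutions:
 h(a) = C1 + C2*erfi(sqrt(3)*a/4)


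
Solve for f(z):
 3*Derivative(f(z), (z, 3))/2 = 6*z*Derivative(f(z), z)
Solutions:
 f(z) = C1 + Integral(C2*airyai(2^(2/3)*z) + C3*airybi(2^(2/3)*z), z)


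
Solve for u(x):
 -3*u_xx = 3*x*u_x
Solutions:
 u(x) = C1 + C2*erf(sqrt(2)*x/2)


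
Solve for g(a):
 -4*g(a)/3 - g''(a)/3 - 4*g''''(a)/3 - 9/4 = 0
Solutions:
 g(a) = (C1*sin(a*cos(atan(3*sqrt(7))/2)) + C2*cos(a*cos(atan(3*sqrt(7))/2)))*exp(-a*sin(atan(3*sqrt(7))/2)) + (C3*sin(a*cos(atan(3*sqrt(7))/2)) + C4*cos(a*cos(atan(3*sqrt(7))/2)))*exp(a*sin(atan(3*sqrt(7))/2)) - 27/16


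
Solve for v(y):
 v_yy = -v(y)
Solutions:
 v(y) = C1*sin(y) + C2*cos(y)


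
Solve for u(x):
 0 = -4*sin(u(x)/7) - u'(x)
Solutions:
 4*x + 7*log(cos(u(x)/7) - 1)/2 - 7*log(cos(u(x)/7) + 1)/2 = C1


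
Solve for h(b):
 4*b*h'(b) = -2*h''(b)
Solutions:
 h(b) = C1 + C2*erf(b)


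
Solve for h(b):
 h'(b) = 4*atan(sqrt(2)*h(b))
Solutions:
 Integral(1/atan(sqrt(2)*_y), (_y, h(b))) = C1 + 4*b


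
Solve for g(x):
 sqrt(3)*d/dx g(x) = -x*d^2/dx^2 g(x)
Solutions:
 g(x) = C1 + C2*x^(1 - sqrt(3))


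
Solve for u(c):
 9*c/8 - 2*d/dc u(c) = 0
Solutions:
 u(c) = C1 + 9*c^2/32


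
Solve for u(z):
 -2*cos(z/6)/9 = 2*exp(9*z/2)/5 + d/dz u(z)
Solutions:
 u(z) = C1 - 4*exp(9*z/2)/45 - 4*sin(z/6)/3


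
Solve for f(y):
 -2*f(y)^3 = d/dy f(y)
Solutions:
 f(y) = -sqrt(2)*sqrt(-1/(C1 - 2*y))/2
 f(y) = sqrt(2)*sqrt(-1/(C1 - 2*y))/2


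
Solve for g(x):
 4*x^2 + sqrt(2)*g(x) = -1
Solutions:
 g(x) = sqrt(2)*(-4*x^2 - 1)/2


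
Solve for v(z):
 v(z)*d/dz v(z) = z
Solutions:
 v(z) = -sqrt(C1 + z^2)
 v(z) = sqrt(C1 + z^2)


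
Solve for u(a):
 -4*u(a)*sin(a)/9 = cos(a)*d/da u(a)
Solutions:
 u(a) = C1*cos(a)^(4/9)


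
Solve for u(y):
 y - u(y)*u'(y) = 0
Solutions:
 u(y) = -sqrt(C1 + y^2)
 u(y) = sqrt(C1 + y^2)


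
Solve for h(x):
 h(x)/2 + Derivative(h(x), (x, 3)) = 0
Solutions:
 h(x) = C3*exp(-2^(2/3)*x/2) + (C1*sin(2^(2/3)*sqrt(3)*x/4) + C2*cos(2^(2/3)*sqrt(3)*x/4))*exp(2^(2/3)*x/4)


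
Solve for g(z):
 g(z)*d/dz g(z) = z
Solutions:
 g(z) = -sqrt(C1 + z^2)
 g(z) = sqrt(C1 + z^2)


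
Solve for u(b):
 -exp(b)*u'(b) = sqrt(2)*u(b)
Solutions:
 u(b) = C1*exp(sqrt(2)*exp(-b))


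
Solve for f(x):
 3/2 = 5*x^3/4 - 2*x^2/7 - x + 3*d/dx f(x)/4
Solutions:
 f(x) = C1 - 5*x^4/12 + 8*x^3/63 + 2*x^2/3 + 2*x


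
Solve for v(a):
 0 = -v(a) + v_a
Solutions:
 v(a) = C1*exp(a)


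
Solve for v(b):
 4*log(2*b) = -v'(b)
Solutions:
 v(b) = C1 - 4*b*log(b) - b*log(16) + 4*b


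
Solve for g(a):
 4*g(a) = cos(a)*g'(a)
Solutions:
 g(a) = C1*(sin(a)^2 + 2*sin(a) + 1)/(sin(a)^2 - 2*sin(a) + 1)


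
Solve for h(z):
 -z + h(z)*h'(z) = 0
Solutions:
 h(z) = -sqrt(C1 + z^2)
 h(z) = sqrt(C1 + z^2)


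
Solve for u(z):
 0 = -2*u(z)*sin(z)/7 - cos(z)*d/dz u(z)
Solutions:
 u(z) = C1*cos(z)^(2/7)


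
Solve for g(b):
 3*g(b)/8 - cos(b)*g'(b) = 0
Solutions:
 g(b) = C1*(sin(b) + 1)^(3/16)/(sin(b) - 1)^(3/16)


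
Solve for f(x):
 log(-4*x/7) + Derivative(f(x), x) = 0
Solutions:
 f(x) = C1 - x*log(-x) + x*(-2*log(2) + 1 + log(7))


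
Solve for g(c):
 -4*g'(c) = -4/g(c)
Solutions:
 g(c) = -sqrt(C1 + 2*c)
 g(c) = sqrt(C1 + 2*c)


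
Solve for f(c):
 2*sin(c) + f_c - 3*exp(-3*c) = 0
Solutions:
 f(c) = C1 + 2*cos(c) - exp(-3*c)


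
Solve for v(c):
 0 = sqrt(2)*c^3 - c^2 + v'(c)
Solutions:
 v(c) = C1 - sqrt(2)*c^4/4 + c^3/3


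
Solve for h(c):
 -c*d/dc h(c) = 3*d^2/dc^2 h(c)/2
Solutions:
 h(c) = C1 + C2*erf(sqrt(3)*c/3)


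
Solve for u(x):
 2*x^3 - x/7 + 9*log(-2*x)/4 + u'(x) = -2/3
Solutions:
 u(x) = C1 - x^4/2 + x^2/14 - 9*x*log(-x)/4 + x*(19 - 27*log(2))/12


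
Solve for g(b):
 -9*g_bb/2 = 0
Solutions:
 g(b) = C1 + C2*b


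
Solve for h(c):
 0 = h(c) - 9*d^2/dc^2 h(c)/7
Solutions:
 h(c) = C1*exp(-sqrt(7)*c/3) + C2*exp(sqrt(7)*c/3)


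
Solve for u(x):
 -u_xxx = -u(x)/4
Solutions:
 u(x) = C3*exp(2^(1/3)*x/2) + (C1*sin(2^(1/3)*sqrt(3)*x/4) + C2*cos(2^(1/3)*sqrt(3)*x/4))*exp(-2^(1/3)*x/4)


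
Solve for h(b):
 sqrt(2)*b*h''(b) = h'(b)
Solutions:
 h(b) = C1 + C2*b^(sqrt(2)/2 + 1)


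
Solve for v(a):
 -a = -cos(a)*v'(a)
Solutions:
 v(a) = C1 + Integral(a/cos(a), a)


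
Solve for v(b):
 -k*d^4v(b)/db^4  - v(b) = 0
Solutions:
 v(b) = C1*exp(-b*(-1/k)^(1/4)) + C2*exp(b*(-1/k)^(1/4)) + C3*exp(-I*b*(-1/k)^(1/4)) + C4*exp(I*b*(-1/k)^(1/4))


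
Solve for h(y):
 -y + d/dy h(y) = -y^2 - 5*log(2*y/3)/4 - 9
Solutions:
 h(y) = C1 - y^3/3 + y^2/2 - 5*y*log(y)/4 - 31*y/4 - 5*y*log(2)/4 + 5*y*log(3)/4


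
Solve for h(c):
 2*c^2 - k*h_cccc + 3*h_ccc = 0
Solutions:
 h(c) = C1 + C2*c + C3*c^2 + C4*exp(3*c/k) - c^5/90 - c^4*k/54 - 2*c^3*k^2/81


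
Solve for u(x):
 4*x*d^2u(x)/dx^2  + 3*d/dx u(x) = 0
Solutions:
 u(x) = C1 + C2*x^(1/4)


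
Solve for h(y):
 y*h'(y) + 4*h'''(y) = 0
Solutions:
 h(y) = C1 + Integral(C2*airyai(-2^(1/3)*y/2) + C3*airybi(-2^(1/3)*y/2), y)


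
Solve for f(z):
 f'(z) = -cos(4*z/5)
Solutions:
 f(z) = C1 - 5*sin(4*z/5)/4


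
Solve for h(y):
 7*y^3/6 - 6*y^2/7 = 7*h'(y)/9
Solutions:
 h(y) = C1 + 3*y^4/8 - 18*y^3/49


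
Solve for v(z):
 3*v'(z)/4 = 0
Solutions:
 v(z) = C1


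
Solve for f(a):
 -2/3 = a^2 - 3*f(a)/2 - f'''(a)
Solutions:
 f(a) = C3*exp(-2^(2/3)*3^(1/3)*a/2) + 2*a^2/3 + (C1*sin(2^(2/3)*3^(5/6)*a/4) + C2*cos(2^(2/3)*3^(5/6)*a/4))*exp(2^(2/3)*3^(1/3)*a/4) + 4/9


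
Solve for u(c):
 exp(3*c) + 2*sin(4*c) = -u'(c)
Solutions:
 u(c) = C1 - exp(3*c)/3 + cos(4*c)/2


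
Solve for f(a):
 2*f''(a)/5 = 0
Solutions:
 f(a) = C1 + C2*a


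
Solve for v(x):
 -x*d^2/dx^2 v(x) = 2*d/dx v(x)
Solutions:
 v(x) = C1 + C2/x


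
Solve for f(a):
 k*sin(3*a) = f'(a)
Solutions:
 f(a) = C1 - k*cos(3*a)/3


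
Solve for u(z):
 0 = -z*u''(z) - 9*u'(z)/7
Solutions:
 u(z) = C1 + C2/z^(2/7)


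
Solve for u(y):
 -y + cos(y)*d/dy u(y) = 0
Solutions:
 u(y) = C1 + Integral(y/cos(y), y)


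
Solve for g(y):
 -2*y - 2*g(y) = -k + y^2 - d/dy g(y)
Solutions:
 g(y) = C1*exp(2*y) + k/2 - y^2/2 - 3*y/2 - 3/4


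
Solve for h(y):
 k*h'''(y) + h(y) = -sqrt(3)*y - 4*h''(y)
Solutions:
 h(y) = C1*exp(-y*((sqrt(((27 + 128/k^2)^2 - 16384/k^4)/k^2)/2 + 27/(2*k) + 64/k^3)^(1/3) + 4/k + 16/(k^2*(sqrt(((27 + 128/k^2)^2 - 16384/k^4)/k^2)/2 + 27/(2*k) + 64/k^3)^(1/3)))/3) + C2*exp(y*((sqrt(((27 + 128/k^2)^2 - 16384/k^4)/k^2)/2 + 27/(2*k) + 64/k^3)^(1/3) - sqrt(3)*I*(sqrt(((27 + 128/k^2)^2 - 16384/k^4)/k^2)/2 + 27/(2*k) + 64/k^3)^(1/3) - 8/k - 64/(k^2*(-1 + sqrt(3)*I)*(sqrt(((27 + 128/k^2)^2 - 16384/k^4)/k^2)/2 + 27/(2*k) + 64/k^3)^(1/3)))/6) + C3*exp(y*((sqrt(((27 + 128/k^2)^2 - 16384/k^4)/k^2)/2 + 27/(2*k) + 64/k^3)^(1/3) + sqrt(3)*I*(sqrt(((27 + 128/k^2)^2 - 16384/k^4)/k^2)/2 + 27/(2*k) + 64/k^3)^(1/3) - 8/k + 64/(k^2*(1 + sqrt(3)*I)*(sqrt(((27 + 128/k^2)^2 - 16384/k^4)/k^2)/2 + 27/(2*k) + 64/k^3)^(1/3)))/6) - sqrt(3)*y


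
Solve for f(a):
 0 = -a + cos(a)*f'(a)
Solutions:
 f(a) = C1 + Integral(a/cos(a), a)


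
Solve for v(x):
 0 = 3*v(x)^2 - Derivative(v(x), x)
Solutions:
 v(x) = -1/(C1 + 3*x)


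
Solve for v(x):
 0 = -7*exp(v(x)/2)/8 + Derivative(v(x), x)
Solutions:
 v(x) = 2*log(-1/(C1 + 7*x)) + 8*log(2)


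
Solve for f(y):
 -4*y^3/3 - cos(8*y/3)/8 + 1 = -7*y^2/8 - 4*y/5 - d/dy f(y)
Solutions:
 f(y) = C1 + y^4/3 - 7*y^3/24 - 2*y^2/5 - y + 3*sin(8*y/3)/64


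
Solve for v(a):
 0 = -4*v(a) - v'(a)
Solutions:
 v(a) = C1*exp(-4*a)


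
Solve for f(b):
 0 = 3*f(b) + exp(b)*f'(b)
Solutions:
 f(b) = C1*exp(3*exp(-b))


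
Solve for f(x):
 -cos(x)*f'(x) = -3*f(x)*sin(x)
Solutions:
 f(x) = C1/cos(x)^3


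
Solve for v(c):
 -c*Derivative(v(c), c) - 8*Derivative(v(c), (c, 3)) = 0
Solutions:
 v(c) = C1 + Integral(C2*airyai(-c/2) + C3*airybi(-c/2), c)


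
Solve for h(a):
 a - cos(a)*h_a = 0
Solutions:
 h(a) = C1 + Integral(a/cos(a), a)


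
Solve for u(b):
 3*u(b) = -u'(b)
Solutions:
 u(b) = C1*exp(-3*b)


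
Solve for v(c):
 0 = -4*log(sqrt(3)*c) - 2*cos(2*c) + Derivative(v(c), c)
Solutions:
 v(c) = C1 + 4*c*log(c) - 4*c + 2*c*log(3) + sin(2*c)


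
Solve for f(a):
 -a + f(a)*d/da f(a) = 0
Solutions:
 f(a) = -sqrt(C1 + a^2)
 f(a) = sqrt(C1 + a^2)


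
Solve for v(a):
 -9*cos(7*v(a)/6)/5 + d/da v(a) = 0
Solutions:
 -9*a/5 - 3*log(sin(7*v(a)/6) - 1)/7 + 3*log(sin(7*v(a)/6) + 1)/7 = C1


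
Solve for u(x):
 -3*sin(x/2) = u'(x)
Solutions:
 u(x) = C1 + 6*cos(x/2)


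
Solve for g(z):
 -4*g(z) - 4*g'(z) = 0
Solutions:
 g(z) = C1*exp(-z)


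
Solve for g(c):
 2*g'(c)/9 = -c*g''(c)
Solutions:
 g(c) = C1 + C2*c^(7/9)


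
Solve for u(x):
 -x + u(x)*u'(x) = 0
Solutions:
 u(x) = -sqrt(C1 + x^2)
 u(x) = sqrt(C1 + x^2)


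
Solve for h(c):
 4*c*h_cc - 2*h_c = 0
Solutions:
 h(c) = C1 + C2*c^(3/2)


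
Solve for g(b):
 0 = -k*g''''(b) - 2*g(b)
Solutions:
 g(b) = C1*exp(-2^(1/4)*b*(-1/k)^(1/4)) + C2*exp(2^(1/4)*b*(-1/k)^(1/4)) + C3*exp(-2^(1/4)*I*b*(-1/k)^(1/4)) + C4*exp(2^(1/4)*I*b*(-1/k)^(1/4))


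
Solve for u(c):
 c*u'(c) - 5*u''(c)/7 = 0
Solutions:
 u(c) = C1 + C2*erfi(sqrt(70)*c/10)


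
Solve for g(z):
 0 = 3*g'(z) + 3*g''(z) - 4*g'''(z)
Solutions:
 g(z) = C1 + C2*exp(z*(3 - sqrt(57))/8) + C3*exp(z*(3 + sqrt(57))/8)


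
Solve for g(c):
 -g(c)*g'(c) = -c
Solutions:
 g(c) = -sqrt(C1 + c^2)
 g(c) = sqrt(C1 + c^2)


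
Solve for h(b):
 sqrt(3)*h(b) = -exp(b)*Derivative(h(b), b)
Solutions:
 h(b) = C1*exp(sqrt(3)*exp(-b))


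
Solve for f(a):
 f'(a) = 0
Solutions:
 f(a) = C1


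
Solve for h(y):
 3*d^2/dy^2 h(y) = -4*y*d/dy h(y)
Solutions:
 h(y) = C1 + C2*erf(sqrt(6)*y/3)


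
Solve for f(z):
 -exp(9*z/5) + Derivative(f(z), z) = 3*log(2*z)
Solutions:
 f(z) = C1 + 3*z*log(z) + 3*z*(-1 + log(2)) + 5*exp(9*z/5)/9


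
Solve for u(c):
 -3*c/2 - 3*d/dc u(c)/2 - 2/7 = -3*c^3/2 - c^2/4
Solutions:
 u(c) = C1 + c^4/4 + c^3/18 - c^2/2 - 4*c/21


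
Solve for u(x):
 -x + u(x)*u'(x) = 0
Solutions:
 u(x) = -sqrt(C1 + x^2)
 u(x) = sqrt(C1 + x^2)


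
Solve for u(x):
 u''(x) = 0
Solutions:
 u(x) = C1 + C2*x


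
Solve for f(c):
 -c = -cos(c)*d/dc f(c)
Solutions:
 f(c) = C1 + Integral(c/cos(c), c)


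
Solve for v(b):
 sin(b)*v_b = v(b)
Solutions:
 v(b) = C1*sqrt(cos(b) - 1)/sqrt(cos(b) + 1)


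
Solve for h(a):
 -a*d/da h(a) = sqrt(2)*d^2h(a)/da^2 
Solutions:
 h(a) = C1 + C2*erf(2^(1/4)*a/2)


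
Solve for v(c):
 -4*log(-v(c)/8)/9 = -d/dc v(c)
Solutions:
 -9*Integral(1/(log(-_y) - 3*log(2)), (_y, v(c)))/4 = C1 - c


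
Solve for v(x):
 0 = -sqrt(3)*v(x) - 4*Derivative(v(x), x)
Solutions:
 v(x) = C1*exp(-sqrt(3)*x/4)


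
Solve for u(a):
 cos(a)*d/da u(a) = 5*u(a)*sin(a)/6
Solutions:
 u(a) = C1/cos(a)^(5/6)


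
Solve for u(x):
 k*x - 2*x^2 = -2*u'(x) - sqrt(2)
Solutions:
 u(x) = C1 - k*x^2/4 + x^3/3 - sqrt(2)*x/2


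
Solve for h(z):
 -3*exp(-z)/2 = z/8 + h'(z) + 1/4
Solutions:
 h(z) = C1 - z^2/16 - z/4 + 3*exp(-z)/2


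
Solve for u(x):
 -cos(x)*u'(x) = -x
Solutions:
 u(x) = C1 + Integral(x/cos(x), x)


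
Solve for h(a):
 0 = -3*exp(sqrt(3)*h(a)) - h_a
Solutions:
 h(a) = sqrt(3)*(2*log(1/(C1 + 3*a)) - log(3))/6


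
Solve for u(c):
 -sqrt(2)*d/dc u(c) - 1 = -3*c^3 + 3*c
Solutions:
 u(c) = C1 + 3*sqrt(2)*c^4/8 - 3*sqrt(2)*c^2/4 - sqrt(2)*c/2


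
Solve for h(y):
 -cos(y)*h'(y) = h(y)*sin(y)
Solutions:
 h(y) = C1*cos(y)


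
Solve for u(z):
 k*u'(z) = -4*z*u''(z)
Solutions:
 u(z) = C1 + z^(1 - re(k)/4)*(C2*sin(log(z)*Abs(im(k))/4) + C3*cos(log(z)*im(k)/4))


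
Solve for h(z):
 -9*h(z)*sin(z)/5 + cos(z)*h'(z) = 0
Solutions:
 h(z) = C1/cos(z)^(9/5)


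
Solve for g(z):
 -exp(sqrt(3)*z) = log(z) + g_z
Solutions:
 g(z) = C1 - z*log(z) + z - sqrt(3)*exp(sqrt(3)*z)/3


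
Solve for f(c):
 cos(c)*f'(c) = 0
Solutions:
 f(c) = C1


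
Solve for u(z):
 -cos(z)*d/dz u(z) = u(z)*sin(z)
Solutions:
 u(z) = C1*cos(z)


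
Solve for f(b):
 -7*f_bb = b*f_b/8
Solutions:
 f(b) = C1 + C2*erf(sqrt(7)*b/28)


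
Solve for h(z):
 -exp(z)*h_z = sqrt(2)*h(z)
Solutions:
 h(z) = C1*exp(sqrt(2)*exp(-z))


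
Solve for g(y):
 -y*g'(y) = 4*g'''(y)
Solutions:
 g(y) = C1 + Integral(C2*airyai(-2^(1/3)*y/2) + C3*airybi(-2^(1/3)*y/2), y)


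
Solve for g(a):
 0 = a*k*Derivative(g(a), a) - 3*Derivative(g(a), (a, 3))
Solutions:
 g(a) = C1 + Integral(C2*airyai(3^(2/3)*a*k^(1/3)/3) + C3*airybi(3^(2/3)*a*k^(1/3)/3), a)


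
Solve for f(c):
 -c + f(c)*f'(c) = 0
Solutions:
 f(c) = -sqrt(C1 + c^2)
 f(c) = sqrt(C1 + c^2)


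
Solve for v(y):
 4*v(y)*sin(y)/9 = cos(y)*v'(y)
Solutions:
 v(y) = C1/cos(y)^(4/9)


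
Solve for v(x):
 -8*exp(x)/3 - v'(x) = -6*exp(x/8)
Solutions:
 v(x) = C1 + 48*exp(x/8) - 8*exp(x)/3


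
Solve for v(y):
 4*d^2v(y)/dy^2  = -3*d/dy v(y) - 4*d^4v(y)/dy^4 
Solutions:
 v(y) = C1 + C2*exp(-3^(1/3)*y*(-(27 + sqrt(921))^(1/3) + 4*3^(1/3)/(27 + sqrt(921))^(1/3))/12)*sin(3^(1/6)*y*((27 + sqrt(921))^(-1/3) + 3^(2/3)*(27 + sqrt(921))^(1/3)/12)) + C3*exp(-3^(1/3)*y*(-(27 + sqrt(921))^(1/3) + 4*3^(1/3)/(27 + sqrt(921))^(1/3))/12)*cos(3^(1/6)*y*((27 + sqrt(921))^(-1/3) + 3^(2/3)*(27 + sqrt(921))^(1/3)/12)) + C4*exp(3^(1/3)*y*(-(27 + sqrt(921))^(1/3) + 4*3^(1/3)/(27 + sqrt(921))^(1/3))/6)


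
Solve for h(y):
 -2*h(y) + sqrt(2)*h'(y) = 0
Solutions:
 h(y) = C1*exp(sqrt(2)*y)


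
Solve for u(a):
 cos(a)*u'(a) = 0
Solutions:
 u(a) = C1


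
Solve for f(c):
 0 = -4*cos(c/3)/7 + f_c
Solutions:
 f(c) = C1 + 12*sin(c/3)/7


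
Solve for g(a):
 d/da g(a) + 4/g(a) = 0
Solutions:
 g(a) = -sqrt(C1 - 8*a)
 g(a) = sqrt(C1 - 8*a)


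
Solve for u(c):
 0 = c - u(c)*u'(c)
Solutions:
 u(c) = -sqrt(C1 + c^2)
 u(c) = sqrt(C1 + c^2)


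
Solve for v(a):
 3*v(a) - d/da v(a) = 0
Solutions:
 v(a) = C1*exp(3*a)


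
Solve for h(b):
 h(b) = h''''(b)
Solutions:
 h(b) = C1*exp(-b) + C2*exp(b) + C3*sin(b) + C4*cos(b)


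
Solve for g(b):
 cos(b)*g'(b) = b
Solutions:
 g(b) = C1 + Integral(b/cos(b), b)


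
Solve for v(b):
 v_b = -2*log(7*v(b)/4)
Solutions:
 -Integral(1/(-log(_y) - log(7) + 2*log(2)), (_y, v(b)))/2 = C1 - b


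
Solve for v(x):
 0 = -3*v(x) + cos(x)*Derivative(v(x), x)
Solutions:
 v(x) = C1*(sin(x) + 1)^(3/2)/(sin(x) - 1)^(3/2)


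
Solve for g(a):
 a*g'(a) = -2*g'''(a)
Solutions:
 g(a) = C1 + Integral(C2*airyai(-2^(2/3)*a/2) + C3*airybi(-2^(2/3)*a/2), a)


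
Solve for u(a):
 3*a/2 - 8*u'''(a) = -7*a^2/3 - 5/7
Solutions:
 u(a) = C1 + C2*a + C3*a^2 + 7*a^5/1440 + a^4/128 + 5*a^3/336


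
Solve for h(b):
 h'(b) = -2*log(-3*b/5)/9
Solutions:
 h(b) = C1 - 2*b*log(-b)/9 + 2*b*(-log(3) + 1 + log(5))/9


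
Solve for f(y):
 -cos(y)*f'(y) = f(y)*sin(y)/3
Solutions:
 f(y) = C1*cos(y)^(1/3)


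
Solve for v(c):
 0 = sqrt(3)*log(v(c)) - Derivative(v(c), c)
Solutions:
 li(v(c)) = C1 + sqrt(3)*c


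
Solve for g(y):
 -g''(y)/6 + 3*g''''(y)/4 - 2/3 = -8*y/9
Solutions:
 g(y) = C1 + C2*y + C3*exp(-sqrt(2)*y/3) + C4*exp(sqrt(2)*y/3) + 8*y^3/9 - 2*y^2


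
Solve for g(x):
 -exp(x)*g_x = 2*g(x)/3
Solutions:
 g(x) = C1*exp(2*exp(-x)/3)


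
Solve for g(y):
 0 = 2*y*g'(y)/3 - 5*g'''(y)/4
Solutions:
 g(y) = C1 + Integral(C2*airyai(2*15^(2/3)*y/15) + C3*airybi(2*15^(2/3)*y/15), y)


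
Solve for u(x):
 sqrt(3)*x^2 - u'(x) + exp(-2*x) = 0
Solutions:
 u(x) = C1 + sqrt(3)*x^3/3 - exp(-2*x)/2


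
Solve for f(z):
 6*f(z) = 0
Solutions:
 f(z) = 0


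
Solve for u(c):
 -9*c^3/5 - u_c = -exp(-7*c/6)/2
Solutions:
 u(c) = C1 - 9*c^4/20 - 3*exp(-7*c/6)/7


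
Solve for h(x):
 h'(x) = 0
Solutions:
 h(x) = C1


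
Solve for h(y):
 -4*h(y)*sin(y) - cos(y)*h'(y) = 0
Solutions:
 h(y) = C1*cos(y)^4


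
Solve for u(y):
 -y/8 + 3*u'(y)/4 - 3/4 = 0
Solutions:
 u(y) = C1 + y^2/12 + y


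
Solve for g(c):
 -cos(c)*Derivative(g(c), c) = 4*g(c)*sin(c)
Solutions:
 g(c) = C1*cos(c)^4


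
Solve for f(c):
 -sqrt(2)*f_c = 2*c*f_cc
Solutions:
 f(c) = C1 + C2*c^(1 - sqrt(2)/2)


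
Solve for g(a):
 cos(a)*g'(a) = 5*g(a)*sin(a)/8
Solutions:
 g(a) = C1/cos(a)^(5/8)


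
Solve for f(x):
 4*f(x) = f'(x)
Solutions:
 f(x) = C1*exp(4*x)


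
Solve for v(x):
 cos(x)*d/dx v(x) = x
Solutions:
 v(x) = C1 + Integral(x/cos(x), x)


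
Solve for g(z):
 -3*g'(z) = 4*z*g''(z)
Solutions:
 g(z) = C1 + C2*z^(1/4)


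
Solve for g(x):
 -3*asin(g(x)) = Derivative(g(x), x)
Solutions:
 Integral(1/asin(_y), (_y, g(x))) = C1 - 3*x


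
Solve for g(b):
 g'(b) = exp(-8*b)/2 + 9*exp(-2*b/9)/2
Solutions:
 g(b) = C1 - exp(-8*b)/16 - 81*exp(-2*b/9)/4


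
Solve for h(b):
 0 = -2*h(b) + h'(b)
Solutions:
 h(b) = C1*exp(2*b)


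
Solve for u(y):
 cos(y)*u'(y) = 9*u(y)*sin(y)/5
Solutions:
 u(y) = C1/cos(y)^(9/5)


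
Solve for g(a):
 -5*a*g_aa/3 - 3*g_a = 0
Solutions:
 g(a) = C1 + C2/a^(4/5)


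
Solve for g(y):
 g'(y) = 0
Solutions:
 g(y) = C1


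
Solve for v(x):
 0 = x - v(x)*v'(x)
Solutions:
 v(x) = -sqrt(C1 + x^2)
 v(x) = sqrt(C1 + x^2)


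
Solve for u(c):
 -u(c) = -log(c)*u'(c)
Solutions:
 u(c) = C1*exp(li(c))


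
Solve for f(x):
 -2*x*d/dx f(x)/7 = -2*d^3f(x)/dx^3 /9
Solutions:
 f(x) = C1 + Integral(C2*airyai(21^(2/3)*x/7) + C3*airybi(21^(2/3)*x/7), x)


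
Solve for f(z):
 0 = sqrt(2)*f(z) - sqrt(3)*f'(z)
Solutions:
 f(z) = C1*exp(sqrt(6)*z/3)


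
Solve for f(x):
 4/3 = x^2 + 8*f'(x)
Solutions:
 f(x) = C1 - x^3/24 + x/6


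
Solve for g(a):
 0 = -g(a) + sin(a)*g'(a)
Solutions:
 g(a) = C1*sqrt(cos(a) - 1)/sqrt(cos(a) + 1)


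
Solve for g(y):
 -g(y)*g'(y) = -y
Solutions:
 g(y) = -sqrt(C1 + y^2)
 g(y) = sqrt(C1 + y^2)


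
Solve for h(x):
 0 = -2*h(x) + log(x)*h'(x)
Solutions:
 h(x) = C1*exp(2*li(x))


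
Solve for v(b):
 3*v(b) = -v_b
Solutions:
 v(b) = C1*exp(-3*b)


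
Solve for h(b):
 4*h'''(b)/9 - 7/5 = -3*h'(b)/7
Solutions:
 h(b) = C1 + C2*sin(3*sqrt(21)*b/14) + C3*cos(3*sqrt(21)*b/14) + 49*b/15


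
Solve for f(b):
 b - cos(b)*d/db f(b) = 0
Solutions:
 f(b) = C1 + Integral(b/cos(b), b)


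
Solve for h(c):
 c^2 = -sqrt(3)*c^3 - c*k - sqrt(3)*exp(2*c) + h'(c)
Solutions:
 h(c) = C1 + sqrt(3)*c^4/4 + c^3/3 + c^2*k/2 + sqrt(3)*exp(2*c)/2


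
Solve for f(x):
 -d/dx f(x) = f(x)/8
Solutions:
 f(x) = C1*exp(-x/8)


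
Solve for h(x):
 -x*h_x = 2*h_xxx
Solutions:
 h(x) = C1 + Integral(C2*airyai(-2^(2/3)*x/2) + C3*airybi(-2^(2/3)*x/2), x)


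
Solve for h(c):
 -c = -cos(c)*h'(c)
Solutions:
 h(c) = C1 + Integral(c/cos(c), c)


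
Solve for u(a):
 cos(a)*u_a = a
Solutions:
 u(a) = C1 + Integral(a/cos(a), a)


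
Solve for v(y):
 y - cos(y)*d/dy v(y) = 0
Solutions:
 v(y) = C1 + Integral(y/cos(y), y)


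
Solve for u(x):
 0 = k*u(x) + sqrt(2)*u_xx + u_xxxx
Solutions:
 u(x) = C1*exp(-2^(3/4)*x*sqrt(-sqrt(1 - 2*k) - 1)/2) + C2*exp(2^(3/4)*x*sqrt(-sqrt(1 - 2*k) - 1)/2) + C3*exp(-2^(3/4)*x*sqrt(sqrt(1 - 2*k) - 1)/2) + C4*exp(2^(3/4)*x*sqrt(sqrt(1 - 2*k) - 1)/2)


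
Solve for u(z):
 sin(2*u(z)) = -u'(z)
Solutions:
 u(z) = pi - acos((-C1 - exp(4*z))/(C1 - exp(4*z)))/2
 u(z) = acos((-C1 - exp(4*z))/(C1 - exp(4*z)))/2


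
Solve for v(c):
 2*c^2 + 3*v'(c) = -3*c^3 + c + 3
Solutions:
 v(c) = C1 - c^4/4 - 2*c^3/9 + c^2/6 + c


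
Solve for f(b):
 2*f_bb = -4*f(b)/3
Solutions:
 f(b) = C1*sin(sqrt(6)*b/3) + C2*cos(sqrt(6)*b/3)


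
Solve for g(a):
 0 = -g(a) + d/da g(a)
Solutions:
 g(a) = C1*exp(a)


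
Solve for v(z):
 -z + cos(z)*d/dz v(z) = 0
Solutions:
 v(z) = C1 + Integral(z/cos(z), z)


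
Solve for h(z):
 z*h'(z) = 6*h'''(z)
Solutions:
 h(z) = C1 + Integral(C2*airyai(6^(2/3)*z/6) + C3*airybi(6^(2/3)*z/6), z)


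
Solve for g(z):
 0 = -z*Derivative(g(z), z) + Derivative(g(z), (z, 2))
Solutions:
 g(z) = C1 + C2*erfi(sqrt(2)*z/2)


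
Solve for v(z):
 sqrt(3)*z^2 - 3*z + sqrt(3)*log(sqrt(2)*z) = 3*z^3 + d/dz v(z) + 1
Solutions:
 v(z) = C1 - 3*z^4/4 + sqrt(3)*z^3/3 - 3*z^2/2 + sqrt(3)*z*log(z) - sqrt(3)*z - z + sqrt(3)*z*log(2)/2


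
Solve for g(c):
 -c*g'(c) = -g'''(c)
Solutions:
 g(c) = C1 + Integral(C2*airyai(c) + C3*airybi(c), c)


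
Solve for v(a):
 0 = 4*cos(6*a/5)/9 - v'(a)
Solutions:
 v(a) = C1 + 10*sin(6*a/5)/27


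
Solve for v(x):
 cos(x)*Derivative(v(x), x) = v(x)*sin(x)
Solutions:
 v(x) = C1/cos(x)


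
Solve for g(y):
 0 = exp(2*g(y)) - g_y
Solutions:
 g(y) = log(-sqrt(-1/(C1 + y))) - log(2)/2
 g(y) = log(-1/(C1 + y))/2 - log(2)/2


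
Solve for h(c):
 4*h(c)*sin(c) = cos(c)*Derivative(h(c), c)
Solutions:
 h(c) = C1/cos(c)^4


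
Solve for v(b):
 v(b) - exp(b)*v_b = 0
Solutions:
 v(b) = C1*exp(-exp(-b))


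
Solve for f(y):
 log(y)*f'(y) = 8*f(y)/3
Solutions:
 f(y) = C1*exp(8*li(y)/3)


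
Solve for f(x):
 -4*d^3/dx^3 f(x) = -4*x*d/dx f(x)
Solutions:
 f(x) = C1 + Integral(C2*airyai(x) + C3*airybi(x), x)


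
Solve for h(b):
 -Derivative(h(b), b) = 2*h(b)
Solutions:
 h(b) = C1*exp(-2*b)


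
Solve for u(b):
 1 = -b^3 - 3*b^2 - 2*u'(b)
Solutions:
 u(b) = C1 - b^4/8 - b^3/2 - b/2


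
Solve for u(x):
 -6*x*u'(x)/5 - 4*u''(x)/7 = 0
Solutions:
 u(x) = C1 + C2*erf(sqrt(105)*x/10)


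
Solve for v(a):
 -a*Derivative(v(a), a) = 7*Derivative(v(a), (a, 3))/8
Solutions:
 v(a) = C1 + Integral(C2*airyai(-2*7^(2/3)*a/7) + C3*airybi(-2*7^(2/3)*a/7), a)


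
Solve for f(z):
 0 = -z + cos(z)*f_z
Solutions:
 f(z) = C1 + Integral(z/cos(z), z)


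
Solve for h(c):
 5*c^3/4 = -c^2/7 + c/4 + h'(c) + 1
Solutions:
 h(c) = C1 + 5*c^4/16 + c^3/21 - c^2/8 - c


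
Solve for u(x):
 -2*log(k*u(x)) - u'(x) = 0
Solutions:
 li(k*u(x))/k = C1 - 2*x


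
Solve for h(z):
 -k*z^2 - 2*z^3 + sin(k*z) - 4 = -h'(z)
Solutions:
 h(z) = C1 + k*z^3/3 + z^4/2 + 4*z + cos(k*z)/k


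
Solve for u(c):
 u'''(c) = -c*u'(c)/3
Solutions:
 u(c) = C1 + Integral(C2*airyai(-3^(2/3)*c/3) + C3*airybi(-3^(2/3)*c/3), c)


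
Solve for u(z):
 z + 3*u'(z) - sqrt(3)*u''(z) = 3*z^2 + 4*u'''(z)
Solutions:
 u(z) = C1 + C2*exp(z*(-sqrt(3) + sqrt(51))/8) + C3*exp(-z*(sqrt(3) + sqrt(51))/8) + z^3/3 - z^2/6 + sqrt(3)*z^2/3 - sqrt(3)*z/9 + 10*z/3


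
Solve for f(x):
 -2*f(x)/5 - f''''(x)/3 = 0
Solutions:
 f(x) = (C1*sin(10^(3/4)*3^(1/4)*x/10) + C2*cos(10^(3/4)*3^(1/4)*x/10))*exp(-10^(3/4)*3^(1/4)*x/10) + (C3*sin(10^(3/4)*3^(1/4)*x/10) + C4*cos(10^(3/4)*3^(1/4)*x/10))*exp(10^(3/4)*3^(1/4)*x/10)


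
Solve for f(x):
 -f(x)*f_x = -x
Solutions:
 f(x) = -sqrt(C1 + x^2)
 f(x) = sqrt(C1 + x^2)


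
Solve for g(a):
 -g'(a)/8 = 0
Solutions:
 g(a) = C1


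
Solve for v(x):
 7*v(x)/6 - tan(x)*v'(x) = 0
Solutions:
 v(x) = C1*sin(x)^(7/6)


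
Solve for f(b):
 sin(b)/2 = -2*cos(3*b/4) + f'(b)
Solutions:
 f(b) = C1 + 8*sin(3*b/4)/3 - cos(b)/2


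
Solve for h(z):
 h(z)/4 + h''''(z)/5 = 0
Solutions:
 h(z) = (C1*sin(5^(1/4)*z/2) + C2*cos(5^(1/4)*z/2))*exp(-5^(1/4)*z/2) + (C3*sin(5^(1/4)*z/2) + C4*cos(5^(1/4)*z/2))*exp(5^(1/4)*z/2)


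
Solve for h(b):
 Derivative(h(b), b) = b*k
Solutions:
 h(b) = C1 + b^2*k/2


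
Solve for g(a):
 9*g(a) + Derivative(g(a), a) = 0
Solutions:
 g(a) = C1*exp(-9*a)


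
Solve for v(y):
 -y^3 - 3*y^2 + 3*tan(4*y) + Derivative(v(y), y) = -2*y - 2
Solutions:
 v(y) = C1 + y^4/4 + y^3 - y^2 - 2*y + 3*log(cos(4*y))/4


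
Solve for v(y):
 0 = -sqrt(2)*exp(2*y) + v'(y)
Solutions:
 v(y) = C1 + sqrt(2)*exp(2*y)/2


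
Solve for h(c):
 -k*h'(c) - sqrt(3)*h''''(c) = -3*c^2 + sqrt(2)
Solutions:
 h(c) = C1 + C2*exp(3^(5/6)*c*(-k)^(1/3)/3) + C3*exp(c*(-k)^(1/3)*(-3^(5/6) + 3*3^(1/3)*I)/6) + C4*exp(-c*(-k)^(1/3)*(3^(5/6) + 3*3^(1/3)*I)/6) + c^3/k - sqrt(2)*c/k


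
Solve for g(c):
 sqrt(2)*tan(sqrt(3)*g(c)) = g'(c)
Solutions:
 g(c) = sqrt(3)*(pi - asin(C1*exp(sqrt(6)*c)))/3
 g(c) = sqrt(3)*asin(C1*exp(sqrt(6)*c))/3


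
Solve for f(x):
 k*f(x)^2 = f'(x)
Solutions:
 f(x) = -1/(C1 + k*x)


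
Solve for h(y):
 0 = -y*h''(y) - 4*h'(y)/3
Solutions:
 h(y) = C1 + C2/y^(1/3)


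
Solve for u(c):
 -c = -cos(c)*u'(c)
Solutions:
 u(c) = C1 + Integral(c/cos(c), c)


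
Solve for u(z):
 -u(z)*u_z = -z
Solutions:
 u(z) = -sqrt(C1 + z^2)
 u(z) = sqrt(C1 + z^2)


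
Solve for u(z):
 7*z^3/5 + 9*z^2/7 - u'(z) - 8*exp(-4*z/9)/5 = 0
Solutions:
 u(z) = C1 + 7*z^4/20 + 3*z^3/7 + 18*exp(-4*z/9)/5


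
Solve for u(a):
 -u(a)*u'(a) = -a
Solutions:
 u(a) = -sqrt(C1 + a^2)
 u(a) = sqrt(C1 + a^2)


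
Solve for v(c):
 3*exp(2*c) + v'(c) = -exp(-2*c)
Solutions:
 v(c) = C1 - 3*exp(2*c)/2 + exp(-2*c)/2


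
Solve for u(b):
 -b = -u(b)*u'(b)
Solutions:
 u(b) = -sqrt(C1 + b^2)
 u(b) = sqrt(C1 + b^2)


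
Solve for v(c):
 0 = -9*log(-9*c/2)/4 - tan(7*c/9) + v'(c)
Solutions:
 v(c) = C1 + 9*c*log(-c)/4 - 9*c/4 - 9*c*log(2)/4 + 9*c*log(3)/2 - 9*log(cos(7*c/9))/7


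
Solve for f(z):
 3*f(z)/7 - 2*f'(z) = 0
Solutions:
 f(z) = C1*exp(3*z/14)


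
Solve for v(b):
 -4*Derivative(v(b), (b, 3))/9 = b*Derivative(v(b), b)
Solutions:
 v(b) = C1 + Integral(C2*airyai(-2^(1/3)*3^(2/3)*b/2) + C3*airybi(-2^(1/3)*3^(2/3)*b/2), b)


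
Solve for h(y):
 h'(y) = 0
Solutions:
 h(y) = C1


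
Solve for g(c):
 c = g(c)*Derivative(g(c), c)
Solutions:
 g(c) = -sqrt(C1 + c^2)
 g(c) = sqrt(C1 + c^2)


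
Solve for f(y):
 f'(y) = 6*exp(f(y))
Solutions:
 f(y) = log(-1/(C1 + 6*y))


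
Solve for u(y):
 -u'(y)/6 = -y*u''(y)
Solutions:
 u(y) = C1 + C2*y^(7/6)


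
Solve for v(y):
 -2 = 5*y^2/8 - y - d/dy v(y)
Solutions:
 v(y) = C1 + 5*y^3/24 - y^2/2 + 2*y


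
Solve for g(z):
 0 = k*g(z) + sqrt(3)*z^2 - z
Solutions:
 g(z) = z*(-sqrt(3)*z + 1)/k


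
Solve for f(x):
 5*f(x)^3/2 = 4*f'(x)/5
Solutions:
 f(x) = -2*sqrt(-1/(C1 + 25*x))
 f(x) = 2*sqrt(-1/(C1 + 25*x))


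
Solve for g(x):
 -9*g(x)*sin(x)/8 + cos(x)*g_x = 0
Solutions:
 g(x) = C1/cos(x)^(9/8)


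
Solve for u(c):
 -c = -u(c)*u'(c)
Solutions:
 u(c) = -sqrt(C1 + c^2)
 u(c) = sqrt(C1 + c^2)


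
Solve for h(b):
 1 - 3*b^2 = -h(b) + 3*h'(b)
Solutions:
 h(b) = C1*exp(b/3) + 3*b^2 + 18*b + 53


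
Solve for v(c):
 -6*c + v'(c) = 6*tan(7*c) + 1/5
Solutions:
 v(c) = C1 + 3*c^2 + c/5 - 6*log(cos(7*c))/7


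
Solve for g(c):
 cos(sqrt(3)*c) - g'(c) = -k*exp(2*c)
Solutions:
 g(c) = C1 + k*exp(2*c)/2 + sqrt(3)*sin(sqrt(3)*c)/3


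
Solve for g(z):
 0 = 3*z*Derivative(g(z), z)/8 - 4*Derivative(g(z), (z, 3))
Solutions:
 g(z) = C1 + Integral(C2*airyai(6^(1/3)*z/4) + C3*airybi(6^(1/3)*z/4), z)


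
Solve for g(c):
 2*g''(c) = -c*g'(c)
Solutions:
 g(c) = C1 + C2*erf(c/2)


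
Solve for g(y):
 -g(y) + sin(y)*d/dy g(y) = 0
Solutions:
 g(y) = C1*sqrt(cos(y) - 1)/sqrt(cos(y) + 1)


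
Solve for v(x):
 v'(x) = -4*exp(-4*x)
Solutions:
 v(x) = C1 + exp(-4*x)


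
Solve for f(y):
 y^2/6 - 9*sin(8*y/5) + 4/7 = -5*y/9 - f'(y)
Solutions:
 f(y) = C1 - y^3/18 - 5*y^2/18 - 4*y/7 - 45*cos(8*y/5)/8


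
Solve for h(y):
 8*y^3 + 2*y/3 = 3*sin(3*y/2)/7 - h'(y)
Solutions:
 h(y) = C1 - 2*y^4 - y^2/3 - 2*cos(3*y/2)/7


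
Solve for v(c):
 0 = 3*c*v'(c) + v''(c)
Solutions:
 v(c) = C1 + C2*erf(sqrt(6)*c/2)


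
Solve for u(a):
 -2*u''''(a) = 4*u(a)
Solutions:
 u(a) = (C1*sin(2^(3/4)*a/2) + C2*cos(2^(3/4)*a/2))*exp(-2^(3/4)*a/2) + (C3*sin(2^(3/4)*a/2) + C4*cos(2^(3/4)*a/2))*exp(2^(3/4)*a/2)


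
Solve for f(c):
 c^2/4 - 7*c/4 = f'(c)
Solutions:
 f(c) = C1 + c^3/12 - 7*c^2/8


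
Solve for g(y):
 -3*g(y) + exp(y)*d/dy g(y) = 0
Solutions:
 g(y) = C1*exp(-3*exp(-y))


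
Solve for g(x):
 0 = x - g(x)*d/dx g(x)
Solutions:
 g(x) = -sqrt(C1 + x^2)
 g(x) = sqrt(C1 + x^2)


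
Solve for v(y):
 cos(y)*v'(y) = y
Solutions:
 v(y) = C1 + Integral(y/cos(y), y)


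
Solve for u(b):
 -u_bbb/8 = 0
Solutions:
 u(b) = C1 + C2*b + C3*b^2


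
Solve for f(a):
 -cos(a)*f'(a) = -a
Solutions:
 f(a) = C1 + Integral(a/cos(a), a)


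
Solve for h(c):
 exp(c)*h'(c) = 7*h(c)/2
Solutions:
 h(c) = C1*exp(-7*exp(-c)/2)


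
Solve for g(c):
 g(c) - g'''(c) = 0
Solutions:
 g(c) = C3*exp(c) + (C1*sin(sqrt(3)*c/2) + C2*cos(sqrt(3)*c/2))*exp(-c/2)


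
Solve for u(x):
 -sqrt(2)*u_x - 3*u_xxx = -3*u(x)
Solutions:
 u(x) = C1*exp(-x*(-2*2^(5/6)/(27 + sqrt(8*sqrt(2) + 729))^(1/3) + 2^(2/3)*(27 + sqrt(8*sqrt(2) + 729))^(1/3))/12)*sin(sqrt(3)*x*(2*2^(5/6)/(27 + sqrt(8*sqrt(2) + 729))^(1/3) + 2^(2/3)*(27 + sqrt(8*sqrt(2) + 729))^(1/3))/12) + C2*exp(-x*(-2*2^(5/6)/(27 + sqrt(8*sqrt(2) + 729))^(1/3) + 2^(2/3)*(27 + sqrt(8*sqrt(2) + 729))^(1/3))/12)*cos(sqrt(3)*x*(2*2^(5/6)/(27 + sqrt(8*sqrt(2) + 729))^(1/3) + 2^(2/3)*(27 + sqrt(8*sqrt(2) + 729))^(1/3))/12) + C3*exp(x*(-2*2^(5/6)/(27 + sqrt(8*sqrt(2) + 729))^(1/3) + 2^(2/3)*(27 + sqrt(8*sqrt(2) + 729))^(1/3))/6)


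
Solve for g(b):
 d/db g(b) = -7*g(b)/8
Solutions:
 g(b) = C1*exp(-7*b/8)


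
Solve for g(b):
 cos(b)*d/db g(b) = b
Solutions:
 g(b) = C1 + Integral(b/cos(b), b)


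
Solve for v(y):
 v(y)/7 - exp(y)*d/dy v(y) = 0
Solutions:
 v(y) = C1*exp(-exp(-y)/7)


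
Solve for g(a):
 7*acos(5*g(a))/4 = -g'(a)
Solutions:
 Integral(1/acos(5*_y), (_y, g(a))) = C1 - 7*a/4


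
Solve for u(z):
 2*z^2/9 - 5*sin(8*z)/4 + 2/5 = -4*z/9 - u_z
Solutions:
 u(z) = C1 - 2*z^3/27 - 2*z^2/9 - 2*z/5 - 5*cos(8*z)/32


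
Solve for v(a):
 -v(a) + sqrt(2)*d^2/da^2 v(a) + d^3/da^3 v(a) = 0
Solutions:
 v(a) = C1*exp(-a*(4*2^(1/3)/(-4*sqrt(2) + sqrt(-32 + (27 - 4*sqrt(2))^2) + 27)^(1/3) + 2^(2/3)*(-4*sqrt(2) + sqrt(-32 + (27 - 4*sqrt(2))^2) + 27)^(1/3) + 4*sqrt(2))/12)*sin(2^(1/3)*sqrt(3)*a*(-2^(1/3)*(-4*sqrt(2) + sqrt(-32 + 729*(-1 + 4*sqrt(2)/27)^2) + 27)^(1/3) + 4/(-4*sqrt(2) + sqrt(-32 + 729*(-1 + 4*sqrt(2)/27)^2) + 27)^(1/3))/12) + C2*exp(-a*(4*2^(1/3)/(-4*sqrt(2) + sqrt(-32 + (27 - 4*sqrt(2))^2) + 27)^(1/3) + 2^(2/3)*(-4*sqrt(2) + sqrt(-32 + (27 - 4*sqrt(2))^2) + 27)^(1/3) + 4*sqrt(2))/12)*cos(2^(1/3)*sqrt(3)*a*(-2^(1/3)*(-4*sqrt(2) + sqrt(-32 + 729*(-1 + 4*sqrt(2)/27)^2) + 27)^(1/3) + 4/(-4*sqrt(2) + sqrt(-32 + 729*(-1 + 4*sqrt(2)/27)^2) + 27)^(1/3))/12) + C3*exp(a*(-2*sqrt(2) + 4*2^(1/3)/(-4*sqrt(2) + sqrt(-32 + (27 - 4*sqrt(2))^2) + 27)^(1/3) + 2^(2/3)*(-4*sqrt(2) + sqrt(-32 + (27 - 4*sqrt(2))^2) + 27)^(1/3))/6)


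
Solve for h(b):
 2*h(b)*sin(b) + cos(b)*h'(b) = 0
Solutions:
 h(b) = C1*cos(b)^2


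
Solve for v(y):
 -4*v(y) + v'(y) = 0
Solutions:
 v(y) = C1*exp(4*y)


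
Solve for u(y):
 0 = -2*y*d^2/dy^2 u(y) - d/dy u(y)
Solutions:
 u(y) = C1 + C2*sqrt(y)


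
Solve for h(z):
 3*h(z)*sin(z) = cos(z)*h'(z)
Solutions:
 h(z) = C1/cos(z)^3


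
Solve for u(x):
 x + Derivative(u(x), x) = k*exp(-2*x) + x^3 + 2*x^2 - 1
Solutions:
 u(x) = C1 - k*exp(-2*x)/2 + x^4/4 + 2*x^3/3 - x^2/2 - x


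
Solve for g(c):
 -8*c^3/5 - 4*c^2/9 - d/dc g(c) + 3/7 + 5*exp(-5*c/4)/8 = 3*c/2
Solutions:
 g(c) = C1 - 2*c^4/5 - 4*c^3/27 - 3*c^2/4 + 3*c/7 - exp(-5*c/4)/2


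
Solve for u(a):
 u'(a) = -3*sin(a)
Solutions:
 u(a) = C1 + 3*cos(a)


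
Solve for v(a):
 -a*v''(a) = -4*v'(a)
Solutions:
 v(a) = C1 + C2*a^5


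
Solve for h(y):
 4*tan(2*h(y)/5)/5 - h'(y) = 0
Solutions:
 h(y) = -5*asin(C1*exp(8*y/25))/2 + 5*pi/2
 h(y) = 5*asin(C1*exp(8*y/25))/2


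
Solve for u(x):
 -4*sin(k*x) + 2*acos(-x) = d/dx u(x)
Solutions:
 u(x) = C1 + 2*x*acos(-x) + 2*sqrt(1 - x^2) - 4*Piecewise((-cos(k*x)/k, Ne(k, 0)), (0, True))


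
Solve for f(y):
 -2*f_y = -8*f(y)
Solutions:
 f(y) = C1*exp(4*y)


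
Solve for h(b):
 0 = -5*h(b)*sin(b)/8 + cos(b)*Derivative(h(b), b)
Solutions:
 h(b) = C1/cos(b)^(5/8)


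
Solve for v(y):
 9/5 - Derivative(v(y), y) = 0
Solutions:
 v(y) = C1 + 9*y/5


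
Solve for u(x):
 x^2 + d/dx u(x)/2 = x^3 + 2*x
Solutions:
 u(x) = C1 + x^4/2 - 2*x^3/3 + 2*x^2


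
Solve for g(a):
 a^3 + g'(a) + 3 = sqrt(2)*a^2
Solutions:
 g(a) = C1 - a^4/4 + sqrt(2)*a^3/3 - 3*a


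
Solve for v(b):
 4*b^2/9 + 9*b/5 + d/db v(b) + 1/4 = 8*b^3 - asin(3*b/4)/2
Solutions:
 v(b) = C1 + 2*b^4 - 4*b^3/27 - 9*b^2/10 - b*asin(3*b/4)/2 - b/4 - sqrt(16 - 9*b^2)/6


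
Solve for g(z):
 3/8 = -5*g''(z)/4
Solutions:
 g(z) = C1 + C2*z - 3*z^2/20


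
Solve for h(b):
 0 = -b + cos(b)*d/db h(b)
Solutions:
 h(b) = C1 + Integral(b/cos(b), b)


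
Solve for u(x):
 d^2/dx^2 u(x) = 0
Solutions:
 u(x) = C1 + C2*x


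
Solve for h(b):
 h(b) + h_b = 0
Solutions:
 h(b) = C1*exp(-b)


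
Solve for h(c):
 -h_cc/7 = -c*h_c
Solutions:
 h(c) = C1 + C2*erfi(sqrt(14)*c/2)


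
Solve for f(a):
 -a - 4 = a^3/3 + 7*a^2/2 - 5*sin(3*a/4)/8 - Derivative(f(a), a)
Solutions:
 f(a) = C1 + a^4/12 + 7*a^3/6 + a^2/2 + 4*a + 5*cos(3*a/4)/6


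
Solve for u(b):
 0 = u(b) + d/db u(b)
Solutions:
 u(b) = C1*exp(-b)


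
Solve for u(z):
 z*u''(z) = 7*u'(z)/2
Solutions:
 u(z) = C1 + C2*z^(9/2)


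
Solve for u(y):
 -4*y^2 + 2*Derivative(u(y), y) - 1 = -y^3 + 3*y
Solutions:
 u(y) = C1 - y^4/8 + 2*y^3/3 + 3*y^2/4 + y/2


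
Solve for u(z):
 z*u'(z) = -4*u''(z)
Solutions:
 u(z) = C1 + C2*erf(sqrt(2)*z/4)


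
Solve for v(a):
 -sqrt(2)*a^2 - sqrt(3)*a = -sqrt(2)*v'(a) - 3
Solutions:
 v(a) = C1 + a^3/3 + sqrt(6)*a^2/4 - 3*sqrt(2)*a/2


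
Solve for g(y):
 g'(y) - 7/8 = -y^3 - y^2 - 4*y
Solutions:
 g(y) = C1 - y^4/4 - y^3/3 - 2*y^2 + 7*y/8


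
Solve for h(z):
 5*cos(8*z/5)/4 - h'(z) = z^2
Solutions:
 h(z) = C1 - z^3/3 + 25*sin(8*z/5)/32


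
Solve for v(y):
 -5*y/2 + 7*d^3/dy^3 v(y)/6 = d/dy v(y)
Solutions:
 v(y) = C1 + C2*exp(-sqrt(42)*y/7) + C3*exp(sqrt(42)*y/7) - 5*y^2/4


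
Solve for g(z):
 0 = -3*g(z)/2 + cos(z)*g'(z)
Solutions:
 g(z) = C1*(sin(z) + 1)^(3/4)/(sin(z) - 1)^(3/4)


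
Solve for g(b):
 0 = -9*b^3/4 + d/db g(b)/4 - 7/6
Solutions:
 g(b) = C1 + 9*b^4/4 + 14*b/3


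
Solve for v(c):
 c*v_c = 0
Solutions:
 v(c) = C1


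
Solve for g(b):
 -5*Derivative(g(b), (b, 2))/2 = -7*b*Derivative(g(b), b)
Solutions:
 g(b) = C1 + C2*erfi(sqrt(35)*b/5)


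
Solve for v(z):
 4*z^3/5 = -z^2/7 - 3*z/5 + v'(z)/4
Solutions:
 v(z) = C1 + 4*z^4/5 + 4*z^3/21 + 6*z^2/5


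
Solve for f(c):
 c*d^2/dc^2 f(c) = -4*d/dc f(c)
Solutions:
 f(c) = C1 + C2/c^3


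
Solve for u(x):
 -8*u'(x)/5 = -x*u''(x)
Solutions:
 u(x) = C1 + C2*x^(13/5)


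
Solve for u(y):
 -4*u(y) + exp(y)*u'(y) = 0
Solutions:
 u(y) = C1*exp(-4*exp(-y))


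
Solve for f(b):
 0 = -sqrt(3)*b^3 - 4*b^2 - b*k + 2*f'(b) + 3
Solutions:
 f(b) = C1 + sqrt(3)*b^4/8 + 2*b^3/3 + b^2*k/4 - 3*b/2


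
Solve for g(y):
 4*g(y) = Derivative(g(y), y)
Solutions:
 g(y) = C1*exp(4*y)


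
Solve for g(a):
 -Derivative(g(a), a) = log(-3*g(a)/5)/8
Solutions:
 8*Integral(1/(log(-_y) - log(5) + log(3)), (_y, g(a))) = C1 - a


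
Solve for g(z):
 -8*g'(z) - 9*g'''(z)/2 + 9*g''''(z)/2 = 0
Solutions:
 g(z) = C1 + C2*exp(z*(-(4*sqrt(39) + 25)^(1/3) - 1/(4*sqrt(39) + 25)^(1/3) + 2)/6)*sin(sqrt(3)*z*(-(4*sqrt(39) + 25)^(1/3) + (4*sqrt(39) + 25)^(-1/3))/6) + C3*exp(z*(-(4*sqrt(39) + 25)^(1/3) - 1/(4*sqrt(39) + 25)^(1/3) + 2)/6)*cos(sqrt(3)*z*(-(4*sqrt(39) + 25)^(1/3) + (4*sqrt(39) + 25)^(-1/3))/6) + C4*exp(z*((4*sqrt(39) + 25)^(-1/3) + 1 + (4*sqrt(39) + 25)^(1/3))/3)


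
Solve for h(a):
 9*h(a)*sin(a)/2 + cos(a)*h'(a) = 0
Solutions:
 h(a) = C1*cos(a)^(9/2)


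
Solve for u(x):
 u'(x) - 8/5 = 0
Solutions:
 u(x) = C1 + 8*x/5


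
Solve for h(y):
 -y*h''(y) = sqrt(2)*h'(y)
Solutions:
 h(y) = C1 + C2*y^(1 - sqrt(2))


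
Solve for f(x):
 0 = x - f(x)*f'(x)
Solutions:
 f(x) = -sqrt(C1 + x^2)
 f(x) = sqrt(C1 + x^2)


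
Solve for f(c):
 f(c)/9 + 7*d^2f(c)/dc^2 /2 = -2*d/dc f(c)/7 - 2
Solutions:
 f(c) = (C1*sin(5*sqrt(26)*c/147) + C2*cos(5*sqrt(26)*c/147))*exp(-2*c/49) - 18


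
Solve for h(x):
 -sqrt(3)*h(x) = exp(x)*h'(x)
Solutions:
 h(x) = C1*exp(sqrt(3)*exp(-x))


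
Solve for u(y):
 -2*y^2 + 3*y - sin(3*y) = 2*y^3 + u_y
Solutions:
 u(y) = C1 - y^4/2 - 2*y^3/3 + 3*y^2/2 + cos(3*y)/3


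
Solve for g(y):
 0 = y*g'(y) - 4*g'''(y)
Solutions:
 g(y) = C1 + Integral(C2*airyai(2^(1/3)*y/2) + C3*airybi(2^(1/3)*y/2), y)


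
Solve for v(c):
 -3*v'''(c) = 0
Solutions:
 v(c) = C1 + C2*c + C3*c^2


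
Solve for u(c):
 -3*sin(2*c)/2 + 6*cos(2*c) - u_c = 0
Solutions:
 u(c) = C1 + 3*sin(2*c) + 3*cos(2*c)/4


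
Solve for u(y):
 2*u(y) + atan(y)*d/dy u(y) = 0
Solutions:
 u(y) = C1*exp(-2*Integral(1/atan(y), y))


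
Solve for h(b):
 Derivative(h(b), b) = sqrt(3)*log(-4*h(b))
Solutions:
 -sqrt(3)*Integral(1/(log(-_y) + 2*log(2)), (_y, h(b)))/3 = C1 - b


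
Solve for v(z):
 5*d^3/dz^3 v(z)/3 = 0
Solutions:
 v(z) = C1 + C2*z + C3*z^2


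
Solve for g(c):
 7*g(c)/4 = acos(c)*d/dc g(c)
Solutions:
 g(c) = C1*exp(7*Integral(1/acos(c), c)/4)


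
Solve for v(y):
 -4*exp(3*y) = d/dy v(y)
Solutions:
 v(y) = C1 - 4*exp(3*y)/3


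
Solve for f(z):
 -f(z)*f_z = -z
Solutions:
 f(z) = -sqrt(C1 + z^2)
 f(z) = sqrt(C1 + z^2)


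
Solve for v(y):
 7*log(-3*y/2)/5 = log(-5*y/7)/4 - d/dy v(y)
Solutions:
 v(y) = C1 - 23*y*log(-y)/20 + y*(-28*log(3) - 5*log(7) + 5*log(5) + 28*log(2) + 23)/20


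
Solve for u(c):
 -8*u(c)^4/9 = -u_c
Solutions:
 u(c) = 3^(1/3)*(-1/(C1 + 8*c))^(1/3)
 u(c) = (-1/(C1 + 8*c))^(1/3)*(-3^(1/3) - 3^(5/6)*I)/2
 u(c) = (-1/(C1 + 8*c))^(1/3)*(-3^(1/3) + 3^(5/6)*I)/2
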